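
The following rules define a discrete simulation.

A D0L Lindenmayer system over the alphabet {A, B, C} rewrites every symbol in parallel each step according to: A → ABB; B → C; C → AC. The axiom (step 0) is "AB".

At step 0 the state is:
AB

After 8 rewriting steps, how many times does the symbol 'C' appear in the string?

153

k=0  AB
k=1  ABBC
k=2  ABBCCAC
k=3  ABBCCACACABBAC
k=4  ABBCCACACABBACABBACABBCCABBAC
k=5  ABBCCACACABBACABBACABBCCABBACABBCCABBACABBCCACACABBCCABBAC
k=6  ABBCCACACABBACABBACABBCCABBACABBCCABBACABBCCACACABBCCABBACABBCCACACABBCCABBACABBCCACACABBACABBACABBCCACACABBCCABBAC
k=7  ABBCCACACABBACABBACABBCCABBACABBCCABBACABBCCACACABBCCABBAC…ABBCCABBACABBCCABBACABBCCACACABBACABBACABBCCACACABBCCABBAC  (len 230)
k=8  ABBCCACACABBACABBACABBCCABBACABBCCABBACABBCCACACABBCCABBAC…ABBCCABBACABBCCABBACABBCCACACABBACABBACABBCCACACABBCCABBAC  (len 461)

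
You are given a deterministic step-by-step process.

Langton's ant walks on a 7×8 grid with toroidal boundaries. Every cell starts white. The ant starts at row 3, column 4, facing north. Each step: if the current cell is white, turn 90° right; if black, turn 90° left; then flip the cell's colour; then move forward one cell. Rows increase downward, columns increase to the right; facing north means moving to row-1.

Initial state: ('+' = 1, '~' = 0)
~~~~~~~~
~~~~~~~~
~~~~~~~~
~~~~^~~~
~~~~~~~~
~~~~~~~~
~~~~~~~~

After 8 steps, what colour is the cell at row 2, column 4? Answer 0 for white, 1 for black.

t=0: ~~~~~~~~
~~~~~~~~
~~~~~~~~
~~~~^~~~
~~~~~~~~
~~~~~~~~
~~~~~~~~
t=1: ~~~~~~~~
~~~~~~~~
~~~~~~~~
~~~~+>~~
~~~~~~~~
~~~~~~~~
~~~~~~~~
t=2: ~~~~~~~~
~~~~~~~~
~~~~~~~~
~~~~++~~
~~~~~v~~
~~~~~~~~
~~~~~~~~
t=3: ~~~~~~~~
~~~~~~~~
~~~~~~~~
~~~~++~~
~~~~<+~~
~~~~~~~~
~~~~~~~~
t=4: ~~~~~~~~
~~~~~~~~
~~~~~~~~
~~~~^+~~
~~~~++~~
~~~~~~~~
~~~~~~~~
t=5: ~~~~~~~~
~~~~~~~~
~~~~~~~~
~~~<~+~~
~~~~++~~
~~~~~~~~
~~~~~~~~
t=6: ~~~~~~~~
~~~~~~~~
~~~^~~~~
~~~+~+~~
~~~~++~~
~~~~~~~~
~~~~~~~~
t=7: ~~~~~~~~
~~~~~~~~
~~~+>~~~
~~~+~+~~
~~~~++~~
~~~~~~~~
~~~~~~~~
t=8: ~~~~~~~~
~~~~~~~~
~~~++~~~
~~~+v+~~
~~~~++~~
~~~~~~~~
~~~~~~~~

1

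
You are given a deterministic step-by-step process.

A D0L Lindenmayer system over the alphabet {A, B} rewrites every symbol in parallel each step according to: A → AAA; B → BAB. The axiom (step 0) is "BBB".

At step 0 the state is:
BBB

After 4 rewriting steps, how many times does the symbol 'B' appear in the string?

48

k=0  BBB
k=1  BABBABBAB
k=2  BABAAABABBABAAABABBABAAABAB
k=3  BABAAABABAAAAAAAAABABAAABABBABAAABABAAAAAAAAABABAAABABBABAAABABAAAAAAAAABABAAABAB
k=4  BABAAABABAAAAAAAAABABAAABABAAAAAAAAAAAAAAAAAAAAAAAAAAABABA…ABABAAAAAAAAAAAAAAAAAAAAAAAAAAABABAAABABAAAAAAAAABABAAABAB  (len 243)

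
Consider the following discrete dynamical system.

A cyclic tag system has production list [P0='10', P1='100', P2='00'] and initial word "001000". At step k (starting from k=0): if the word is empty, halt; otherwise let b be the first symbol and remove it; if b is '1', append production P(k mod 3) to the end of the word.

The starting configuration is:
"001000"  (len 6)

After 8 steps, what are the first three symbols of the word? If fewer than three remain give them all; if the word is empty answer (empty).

k=0  "001000"  (len 6)
k=1  "01000"  (len 5)
k=2  "1000"  (len 4)
k=3  "00000"  (len 5)
k=4  "0000"  (len 4)
k=5  "000"  (len 3)
k=6  "00"  (len 2)
k=7  "0"  (len 1)
k=8  (halted — word empty)

(empty)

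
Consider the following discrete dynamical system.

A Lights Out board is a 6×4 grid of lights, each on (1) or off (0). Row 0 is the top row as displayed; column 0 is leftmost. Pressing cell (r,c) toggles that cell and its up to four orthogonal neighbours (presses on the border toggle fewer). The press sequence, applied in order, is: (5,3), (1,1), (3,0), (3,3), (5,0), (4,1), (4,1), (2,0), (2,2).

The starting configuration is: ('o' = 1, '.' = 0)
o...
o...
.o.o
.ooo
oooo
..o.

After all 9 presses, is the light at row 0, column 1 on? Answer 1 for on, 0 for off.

1

[0] o...
o...
.o.o
.ooo
oooo
..o.
[1] o...
o...
.o.o
.ooo
ooo.
...o
[2] oo..
.oo.
...o
.ooo
ooo.
...o
[3] oo..
.oo.
o..o
o.oo
.oo.
...o
[4] oo..
.oo.
o...
o...
.ooo
...o
[5] oo..
.oo.
o...
o...
oooo
oo.o
[6] oo..
.oo.
o...
oo..
...o
o..o
[7] oo..
.oo.
o...
o...
oooo
oo.o
[8] oo..
ooo.
.o..
....
oooo
oo.o
[9] oo..
oo..
..oo
..o.
oooo
oo.o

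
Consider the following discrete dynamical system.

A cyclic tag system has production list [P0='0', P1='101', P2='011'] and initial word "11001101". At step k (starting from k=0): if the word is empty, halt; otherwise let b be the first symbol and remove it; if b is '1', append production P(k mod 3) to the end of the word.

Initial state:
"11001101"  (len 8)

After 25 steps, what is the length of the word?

18

t=0: "11001101"  (len 8)
t=1: "10011010"  (len 8)
t=2: "0011010101"  (len 10)
t=3: "011010101"  (len 9)
t=4: "11010101"  (len 8)
t=5: "1010101101"  (len 10)
t=6: "010101101011"  (len 12)
t=7: "10101101011"  (len 11)
t=8: "0101101011101"  (len 13)
t=9: "101101011101"  (len 12)
t=10: "011010111010"  (len 12)
t=11: "11010111010"  (len 11)
t=12: "1010111010011"  (len 13)
t=13: "0101110100110"  (len 13)
t=14: "101110100110"  (len 12)
t=15: "01110100110011"  (len 14)
t=16: "1110100110011"  (len 13)
t=17: "110100110011101"  (len 15)
t=18: "10100110011101011"  (len 17)
t=19: "01001100111010110"  (len 17)
t=20: "1001100111010110"  (len 16)
t=21: "001100111010110011"  (len 18)
t=22: "01100111010110011"  (len 17)
t=23: "1100111010110011"  (len 16)
t=24: "100111010110011011"  (len 18)
t=25: "001110101100110110"  (len 18)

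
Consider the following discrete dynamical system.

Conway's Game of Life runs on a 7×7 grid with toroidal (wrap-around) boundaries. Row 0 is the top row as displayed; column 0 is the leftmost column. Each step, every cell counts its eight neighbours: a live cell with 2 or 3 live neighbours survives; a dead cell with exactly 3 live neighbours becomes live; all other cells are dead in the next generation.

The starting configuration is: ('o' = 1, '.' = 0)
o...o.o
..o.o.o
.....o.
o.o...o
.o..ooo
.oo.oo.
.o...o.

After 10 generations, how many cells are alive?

2

k=0  o...o.o
..o.o.o
.....o.
o.o...o
.o..ooo
.oo.oo.
.o...o.
k=1  oo.oo.o
o..oo.o
oo.o.o.
oo..o..
....o..
.ooo...
.ooo...
k=2  ......o
.......
...o.o.
ooooooo
o...o..
.o..o..
.......
k=3  .......
.......
oo.o.o.
ooo....
.......
.......
.......
k=4  .......
.......
o.....o
o.o...o
.o.....
.......
.......
k=5  .......
.......
oo....o
......o
oo.....
.......
.......
k=6  .......
o......
o.....o
......o
o......
.......
.......
k=7  .......
o.....o
o.....o
......o
.......
.......
.......
k=8  .......
o.....o
.....o.
o.....o
.......
.......
.......
k=9  .......
......o
.....o.
......o
.......
.......
.......
k=10  .......
.......
.....oo
.......
.......
.......
.......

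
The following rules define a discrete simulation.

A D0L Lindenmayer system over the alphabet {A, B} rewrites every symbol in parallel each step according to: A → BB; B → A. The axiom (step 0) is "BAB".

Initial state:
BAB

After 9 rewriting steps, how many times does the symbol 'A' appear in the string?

step 0: BAB
step 1: ABBA
step 2: BBAABB
step 3: AABBBBAA
step 4: BBBBAAAABBBB
step 5: AAAABBBBBBBBAAAA
step 6: BBBBBBBBAAAAAAAABBBBBBBB
step 7: AAAAAAAABBBBBBBBBBBBBBBBAAAAAAAA
step 8: BBBBBBBBBBBBBBBBAAAAAAAAAAAAAAAABBBBBBBBBBBBBBBB
step 9: AAAAAAAAAAAAAAAABBBBBBBBBBBBBBBBBBBBBBBBBBBBBBBBAAAAAAAAAAAAAAAA

32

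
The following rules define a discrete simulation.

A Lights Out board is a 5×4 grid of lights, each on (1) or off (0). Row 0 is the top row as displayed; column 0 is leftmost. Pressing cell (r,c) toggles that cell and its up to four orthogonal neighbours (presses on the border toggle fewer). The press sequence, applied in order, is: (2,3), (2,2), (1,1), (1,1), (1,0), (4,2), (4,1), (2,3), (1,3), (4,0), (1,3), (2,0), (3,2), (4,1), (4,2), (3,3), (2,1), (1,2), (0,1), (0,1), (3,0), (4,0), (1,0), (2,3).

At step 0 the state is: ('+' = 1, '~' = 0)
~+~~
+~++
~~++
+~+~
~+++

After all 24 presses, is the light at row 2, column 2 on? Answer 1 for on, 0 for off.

[0] ~+~~
+~++
~~++
+~+~
~+++
[1] ~+~~
+~+~
~~~~
+~++
~+++
[2] ~+~~
+~~~
~+++
+~~+
~+++
[3] ~~~~
~++~
~~++
+~~+
~+++
[4] ~+~~
+~~~
~+++
+~~+
~+++
[5] ++~~
~+~~
++++
+~~+
~+++
[6] ++~~
~+~~
++++
+~++
~~~~
[7] ++~~
~+~~
++++
++++
+++~
[8] ++~~
~+~+
++~~
+++~
+++~
[9] ++~+
~++~
++~+
+++~
+++~
[10] ++~+
~++~
++~+
~++~
~~+~
[11] ++~~
~+~+
++~~
~++~
~~+~
[12] ++~~
++~+
~~~~
+++~
~~+~
[13] ++~~
++~+
~~+~
+~~+
~~~~
[14] ++~~
++~+
~~+~
++~+
+++~
[15] ++~~
++~+
~~+~
++++
+~~+
[16] ++~~
++~+
~~++
++~~
+~~~
[17] ++~~
+~~+
++~+
+~~~
+~~~
[18] +++~
+++~
++++
+~~~
+~~~
[19] ~~~~
+~+~
++++
+~~~
+~~~
[20] +++~
+++~
++++
+~~~
+~~~
[21] +++~
+++~
~+++
~+~~
~~~~
[22] +++~
+++~
~+++
++~~
++~~
[23] ~++~
~~+~
++++
++~~
++~~
[24] ~++~
~~++
++~~
++~+
++~~

0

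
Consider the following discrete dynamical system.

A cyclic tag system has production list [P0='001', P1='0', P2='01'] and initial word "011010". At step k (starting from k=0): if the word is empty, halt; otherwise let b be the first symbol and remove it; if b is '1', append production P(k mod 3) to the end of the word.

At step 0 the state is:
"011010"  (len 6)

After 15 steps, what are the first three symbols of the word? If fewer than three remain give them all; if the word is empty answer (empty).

t=0: "011010"  (len 6)
t=1: "11010"  (len 5)
t=2: "10100"  (len 5)
t=3: "010001"  (len 6)
t=4: "10001"  (len 5)
t=5: "00010"  (len 5)
t=6: "0010"  (len 4)
t=7: "010"  (len 3)
t=8: "10"  (len 2)
t=9: "001"  (len 3)
t=10: "01"  (len 2)
t=11: "1"  (len 1)
t=12: "01"  (len 2)
t=13: "1"  (len 1)
t=14: "0"  (len 1)
t=15: (halted — word empty)

(empty)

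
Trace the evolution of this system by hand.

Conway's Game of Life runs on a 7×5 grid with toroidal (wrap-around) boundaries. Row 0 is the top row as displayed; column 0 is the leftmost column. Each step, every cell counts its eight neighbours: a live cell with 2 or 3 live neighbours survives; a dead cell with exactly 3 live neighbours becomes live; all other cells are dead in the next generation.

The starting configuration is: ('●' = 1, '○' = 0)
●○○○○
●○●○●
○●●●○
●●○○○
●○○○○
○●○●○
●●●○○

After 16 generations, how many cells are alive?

10

0) ●○○○○
●○●○●
○●●●○
●●○○○
●○○○○
○●○●○
●●●○○
1) ○○●●○
●○●○●
○○○●○
●○○○●
●○●○●
○○○○●
●○●○●
2) ○○●○○
○●●○●
○●○●○
●●○○○
○●○○○
○○○○○
●●●○●
3) ○○○○●
●●○○○
○○○●●
●●○○○
●●○○○
○○●○○
●●●●○
4) ○○○●●
●○○●○
○○●○●
○●●○○
●○●○○
○○○●●
●●●●●
5) ○○○○○
●○●○○
●○●○●
●○●○○
●○●○●
○○○○○
○●○○○
6) ○●○○○
●○○●●
●○●○●
○○●○○
●○○●●
●●○○○
○○○○○
7) ●○○○●
○○●●○
●○●○○
○○●○○
●○●●●
●●○○○
●●○○○
8) ●○●●●
●○●●○
○○●○○
●○●○○
●○●●●
○○○●○
○○○○○
9) ●○●○○
●○○○○
○○●○●
●○●○○
●○●○○
○○●●○
○○●○○
10) ○○○○○
●○○●●
●○○●●
●○●○●
○○●○●
○○●●○
○○●○○
11) ○○○●●
●○○●○
○○●○○
○○●○○
●○●○●
○●●○○
○○●●○
12) ○○○○○
○○●●○
○●●●○
○○●○○
●○●○○
●○○○●
○●○○●
13) ○○●●○
○●○●○
○●○○○
○○○○○
●○○●●
○○○●●
○○○○●
14) ○○●●●
○●○●○
○○●○○
●○○○●
●○○●○
○○○○○
○○●○●
15) ●●○○●
○●○○●
●●●●●
●●○●●
●○○○○
○○○●●
○○●○●
16) ○●●○●
○○○○○
○○○○○
○○○○○
○●●○○
●○○●●
○●●○○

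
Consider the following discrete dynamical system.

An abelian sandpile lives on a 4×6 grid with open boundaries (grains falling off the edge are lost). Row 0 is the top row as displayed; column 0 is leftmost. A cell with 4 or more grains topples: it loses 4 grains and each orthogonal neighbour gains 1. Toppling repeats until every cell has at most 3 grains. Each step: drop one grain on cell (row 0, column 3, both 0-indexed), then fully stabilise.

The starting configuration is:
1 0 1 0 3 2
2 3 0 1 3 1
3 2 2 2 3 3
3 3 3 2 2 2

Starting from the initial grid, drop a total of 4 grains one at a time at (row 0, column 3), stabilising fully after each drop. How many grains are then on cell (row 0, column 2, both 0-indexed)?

2

gen 0: 1 0 1 0 3 2
2 3 0 1 3 1
3 2 2 2 3 3
3 3 3 2 2 2
gen 1: 1 0 1 1 3 2
2 3 0 1 3 1
3 2 2 2 3 3
3 3 3 2 2 2
gen 2: 1 0 1 2 3 2
2 3 0 1 3 1
3 2 2 2 3 3
3 3 3 2 2 2
gen 3: 1 0 1 3 3 2
2 3 0 1 3 1
3 2 2 2 3 3
3 3 3 2 2 2
gen 4: 1 0 2 1 1 3
2 3 0 3 1 3
3 2 2 3 1 0
3 3 3 2 3 3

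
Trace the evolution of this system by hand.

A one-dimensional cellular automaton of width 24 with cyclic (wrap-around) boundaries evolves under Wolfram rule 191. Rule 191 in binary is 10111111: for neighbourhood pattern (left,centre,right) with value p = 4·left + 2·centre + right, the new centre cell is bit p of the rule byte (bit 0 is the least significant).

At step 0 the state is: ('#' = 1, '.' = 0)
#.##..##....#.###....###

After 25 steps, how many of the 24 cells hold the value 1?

20

t=0: #.##..##....#.###....###
t=1: .##.###.########.#######
t=2: ##.###.########.#######.
t=3: #.###.########.#######.#
t=4: .###.########.#######.##
t=5: ###.########.#######.##.
t=6: ##.########.#######.##.#
t=7: #.########.#######.##.##
t=8: .########.#######.##.###
t=9: ########.#######.##.###.
t=10: #######.#######.##.###.#
t=11: ######.#######.##.###.##
t=12: #####.#######.##.###.###
t=13: ####.#######.##.###.####
t=14: ###.#######.##.###.#####
t=15: ##.#######.##.###.######
t=16: #.#######.##.###.#######
t=17: .#######.##.###.########
t=18: #######.##.###.########.
t=19: ######.##.###.########.#
t=20: #####.##.###.########.##
t=21: ####.##.###.########.###
t=22: ###.##.###.########.####
t=23: ##.##.###.########.#####
t=24: #.##.###.########.######
t=25: .##.###.########.#######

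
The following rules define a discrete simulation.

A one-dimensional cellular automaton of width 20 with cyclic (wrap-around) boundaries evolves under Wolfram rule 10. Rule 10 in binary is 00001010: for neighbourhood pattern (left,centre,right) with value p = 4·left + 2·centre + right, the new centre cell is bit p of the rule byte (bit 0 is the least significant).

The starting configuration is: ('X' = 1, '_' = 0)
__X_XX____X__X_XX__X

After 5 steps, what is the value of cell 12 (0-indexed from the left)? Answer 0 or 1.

0

k=0  __X_XX____X__X_XX__X
k=1  _X__X____X__X__X__X_
k=2  X__X____X__X__X__X__
k=3  __X____X__X__X__X__X
k=4  _X____X__X__X__X__X_
k=5  X____X__X__X__X__X__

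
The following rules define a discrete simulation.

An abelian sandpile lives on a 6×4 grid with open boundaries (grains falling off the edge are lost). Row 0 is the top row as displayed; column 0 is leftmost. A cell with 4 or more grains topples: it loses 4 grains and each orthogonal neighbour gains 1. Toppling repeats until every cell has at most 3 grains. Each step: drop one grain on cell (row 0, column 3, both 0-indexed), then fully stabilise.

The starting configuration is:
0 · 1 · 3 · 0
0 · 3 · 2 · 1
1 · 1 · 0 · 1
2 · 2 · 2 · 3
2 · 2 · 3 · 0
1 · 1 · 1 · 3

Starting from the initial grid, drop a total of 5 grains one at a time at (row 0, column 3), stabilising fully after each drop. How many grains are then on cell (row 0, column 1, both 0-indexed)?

2

t=0: 0 · 1 · 3 · 0
0 · 3 · 2 · 1
1 · 1 · 0 · 1
2 · 2 · 2 · 3
2 · 2 · 3 · 0
1 · 1 · 1 · 3
t=1: 0 · 1 · 3 · 1
0 · 3 · 2 · 1
1 · 1 · 0 · 1
2 · 2 · 2 · 3
2 · 2 · 3 · 0
1 · 1 · 1 · 3
t=2: 0 · 1 · 3 · 2
0 · 3 · 2 · 1
1 · 1 · 0 · 1
2 · 2 · 2 · 3
2 · 2 · 3 · 0
1 · 1 · 1 · 3
t=3: 0 · 1 · 3 · 3
0 · 3 · 2 · 1
1 · 1 · 0 · 1
2 · 2 · 2 · 3
2 · 2 · 3 · 0
1 · 1 · 1 · 3
t=4: 0 · 2 · 0 · 1
0 · 3 · 3 · 2
1 · 1 · 0 · 1
2 · 2 · 2 · 3
2 · 2 · 3 · 0
1 · 1 · 1 · 3
t=5: 0 · 2 · 0 · 2
0 · 3 · 3 · 2
1 · 1 · 0 · 1
2 · 2 · 2 · 3
2 · 2 · 3 · 0
1 · 1 · 1 · 3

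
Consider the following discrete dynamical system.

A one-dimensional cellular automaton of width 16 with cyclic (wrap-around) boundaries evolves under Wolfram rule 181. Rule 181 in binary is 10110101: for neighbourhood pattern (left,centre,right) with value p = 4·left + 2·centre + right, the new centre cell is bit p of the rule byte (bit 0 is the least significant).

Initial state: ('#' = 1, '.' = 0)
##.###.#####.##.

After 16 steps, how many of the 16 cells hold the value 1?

12

k=0  ##.###.#####.##.
k=1  ..#.#.#.###.#..#
k=2  #.######.#.###.#
k=3  .#.####.###.#.#.
k=4  .##.##.#.#.#####
k=5  #..#..#####.###.
k=6  ##.##..###.#.#.#
k=7  #.#..#..#.#####.
k=8  ####.##.##.###.#
k=9  ###.#..#..#.#.#.
k=10  .#.###.##.######
k=11  ###.#.#..#.####.
k=12  .#.#####.##.##.#
k=13  ###.###.#..#..##
k=14  ##.#.#.###.##..#
k=15  #.#####.#.#..#..
k=16  ##.###.#####.##.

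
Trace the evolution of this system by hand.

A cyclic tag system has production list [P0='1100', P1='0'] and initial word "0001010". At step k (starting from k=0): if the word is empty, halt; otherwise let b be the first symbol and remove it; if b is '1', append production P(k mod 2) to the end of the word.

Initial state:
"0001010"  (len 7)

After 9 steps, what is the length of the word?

0

t=0: "0001010"  (len 7)
t=1: "001010"  (len 6)
t=2: "01010"  (len 5)
t=3: "1010"  (len 4)
t=4: "0100"  (len 4)
t=5: "100"  (len 3)
t=6: "000"  (len 3)
t=7: "00"  (len 2)
t=8: "0"  (len 1)
t=9: (halted — word empty)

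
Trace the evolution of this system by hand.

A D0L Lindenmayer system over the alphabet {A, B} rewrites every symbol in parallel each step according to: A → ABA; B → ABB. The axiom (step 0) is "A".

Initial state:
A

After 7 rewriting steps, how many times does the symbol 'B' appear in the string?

1093

0) A
1) ABA
2) ABAABBABA
3) ABAABBABAABAABBABBABAABBABA
4) ABAABBABAABAABBABBABAABBABAABAABBABAABAABBABBABAABBABBABAABBABAABAABBABBABAABBABA
5) ABAABBABAABAABBABBABAABBABAABAABBABAABAABBABBABAABBABBABAA…BABAABAABBABAABAABBABBABAABBABBABAABBABAABAABBABBABAABBABA  (len 243)
6) ABAABBABAABAABBABBABAABBABAABAABBABAABAABBABBABAABBABBABAA…BABAABAABBABAABAABBABBABAABBABBABAABBABAABAABBABBABAABBABA  (len 729)
7) ABAABBABAABAABBABBABAABBABAABAABBABAABAABBABBABAABBABBABAA…BABAABAABBABAABAABBABBABAABBABBABAABBABAABAABBABBABAABBABA  (len 2187)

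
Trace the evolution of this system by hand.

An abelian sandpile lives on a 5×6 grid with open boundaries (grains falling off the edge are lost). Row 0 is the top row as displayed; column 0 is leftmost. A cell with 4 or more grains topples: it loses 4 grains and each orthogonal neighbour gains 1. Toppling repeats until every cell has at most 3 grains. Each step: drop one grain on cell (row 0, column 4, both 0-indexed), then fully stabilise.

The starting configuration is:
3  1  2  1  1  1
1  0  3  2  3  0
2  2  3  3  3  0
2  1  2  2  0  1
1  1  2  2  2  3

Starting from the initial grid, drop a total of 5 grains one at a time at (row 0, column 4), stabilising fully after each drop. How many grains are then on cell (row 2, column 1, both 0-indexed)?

step 0: 3  1  2  1  1  1
1  0  3  2  3  0
2  2  3  3  3  0
2  1  2  2  0  1
1  1  2  2  2  3
step 1: 3  1  2  1  2  1
1  0  3  2  3  0
2  2  3  3  3  0
2  1  2  2  0  1
1  1  2  2  2  3
step 2: 3  1  2  1  3  1
1  0  3  2  3  0
2  2  3  3  3  0
2  1  2  2  0  1
1  1  2  2  2  3
step 3: 3  1  3  3  1  2
1  1  1  1  2  1
2  3  1  2  1  1
2  1  3  3  1  1
1  1  2  2  2  3
step 4: 3  1  3  3  2  2
1  1  1  1  2  1
2  3  1  2  1  1
2  1  3  3  1  1
1  1  2  2  2  3
step 5: 3  1  3  3  3  2
1  1  1  1  2  1
2  3  1  2  1  1
2  1  3  3  1  1
1  1  2  2  2  3

3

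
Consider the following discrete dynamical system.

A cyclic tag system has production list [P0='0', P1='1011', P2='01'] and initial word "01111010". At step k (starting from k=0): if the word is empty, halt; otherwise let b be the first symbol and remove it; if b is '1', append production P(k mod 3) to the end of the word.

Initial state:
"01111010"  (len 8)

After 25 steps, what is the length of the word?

0) "01111010"  (len 8)
1) "1111010"  (len 7)
2) "1110101011"  (len 10)
3) "11010101101"  (len 11)
4) "10101011010"  (len 11)
5) "01010110101011"  (len 14)
6) "1010110101011"  (len 13)
7) "0101101010110"  (len 13)
8) "101101010110"  (len 12)
9) "0110101011001"  (len 13)
10) "110101011001"  (len 12)
11) "101010110011011"  (len 15)
12) "0101011001101101"  (len 16)
13) "101011001101101"  (len 15)
14) "010110011011011011"  (len 18)
15) "10110011011011011"  (len 17)
16) "01100110110110110"  (len 17)
17) "1100110110110110"  (len 16)
18) "10011011011011001"  (len 17)
19) "00110110110110010"  (len 17)
20) "0110110110110010"  (len 16)
21) "110110110110010"  (len 15)
22) "101101101100100"  (len 15)
23) "011011011001001011"  (len 18)
24) "11011011001001011"  (len 17)
25) "10110110010010110"  (len 17)

17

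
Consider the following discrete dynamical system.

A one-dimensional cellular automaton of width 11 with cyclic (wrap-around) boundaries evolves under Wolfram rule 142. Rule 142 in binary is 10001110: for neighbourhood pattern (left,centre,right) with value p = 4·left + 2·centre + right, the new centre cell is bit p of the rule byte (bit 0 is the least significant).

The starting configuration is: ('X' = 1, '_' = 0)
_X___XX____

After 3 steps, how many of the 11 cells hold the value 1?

k=0  _X___XX____
k=1  XX__XX_____
k=2  X__XX_____X
k=3  __XX_____XX

4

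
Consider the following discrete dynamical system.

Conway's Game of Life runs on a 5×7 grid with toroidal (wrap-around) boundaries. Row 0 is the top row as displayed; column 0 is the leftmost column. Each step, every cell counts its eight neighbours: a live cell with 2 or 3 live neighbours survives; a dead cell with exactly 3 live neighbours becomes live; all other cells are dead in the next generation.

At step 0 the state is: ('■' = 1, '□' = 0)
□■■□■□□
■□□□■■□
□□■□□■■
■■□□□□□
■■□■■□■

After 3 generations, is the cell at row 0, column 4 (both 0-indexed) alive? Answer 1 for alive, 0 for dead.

1

0) □■■□■□□
■□□□■■□
□□■□□■■
■■□□□□□
■■□■■□■
1) □□■□□□□
■□■□■□□
□□□□■■□
□□□■■□□
□□□■■■■
2) □■■□□□■
□■□□■■□
□□□□□■□
□□□□□□■
□□■□□■□
3) ■■■■■□■
■■■□■■■
□□□□■■■
□□□□□■■
■■■□□■■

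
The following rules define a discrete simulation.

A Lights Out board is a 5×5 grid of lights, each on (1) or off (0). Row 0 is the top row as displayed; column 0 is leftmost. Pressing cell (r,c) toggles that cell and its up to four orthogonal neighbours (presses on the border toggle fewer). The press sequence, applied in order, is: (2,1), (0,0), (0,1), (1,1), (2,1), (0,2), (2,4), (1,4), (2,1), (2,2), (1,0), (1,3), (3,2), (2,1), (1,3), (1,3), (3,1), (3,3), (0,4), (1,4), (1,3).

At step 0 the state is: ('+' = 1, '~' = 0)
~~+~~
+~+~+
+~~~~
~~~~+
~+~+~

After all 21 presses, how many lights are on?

11

t=0: ~~+~~
+~+~+
+~~~~
~~~~+
~+~+~
t=1: ~~+~~
+++~+
~++~~
~+~~+
~+~+~
t=2: +++~~
~++~+
~++~~
~+~~+
~+~+~
t=3: ~~~~~
~~+~+
~++~~
~+~~+
~+~+~
t=4: ~+~~~
++~~+
~~+~~
~+~~+
~+~+~
t=5: ~+~~~
+~~~+
++~~~
~~~~+
~+~+~
t=6: ~~++~
+~+~+
++~~~
~~~~+
~+~+~
t=7: ~~++~
+~+~~
++~++
~~~~~
~+~+~
t=8: ~~+++
+~+++
++~+~
~~~~~
~+~+~
t=9: ~~+++
+++++
~~++~
~+~~~
~+~+~
t=10: ~~+++
++~++
~+~~~
~++~~
~+~+~
t=11: +~+++
~~~++
++~~~
~++~~
~+~+~
t=12: +~+~+
~~+~~
++~+~
~++~~
~+~+~
t=13: +~+~+
~~+~~
++++~
~~~+~
~+++~
t=14: +~+~+
~++~~
~~~+~
~+~+~
~+++~
t=15: +~+++
~+~++
~~~~~
~+~+~
~+++~
t=16: +~+~+
~++~~
~~~+~
~+~+~
~+++~
t=17: +~+~+
~++~~
~+~+~
+~++~
~~++~
t=18: +~+~+
~++~~
~+~~~
+~~~+
~~+~~
t=19: +~++~
~++~+
~+~~~
+~~~+
~~+~~
t=20: +~+++
~+++~
~+~~+
+~~~+
~~+~~
t=21: +~+~+
~+~~+
~+~++
+~~~+
~~+~~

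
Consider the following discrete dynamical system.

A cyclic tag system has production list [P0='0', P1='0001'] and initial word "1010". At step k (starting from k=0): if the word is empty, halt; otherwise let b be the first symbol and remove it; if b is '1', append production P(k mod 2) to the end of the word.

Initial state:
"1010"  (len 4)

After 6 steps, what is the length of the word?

0

[0] "1010"  (len 4)
[1] "0100"  (len 4)
[2] "100"  (len 3)
[3] "000"  (len 3)
[4] "00"  (len 2)
[5] "0"  (len 1)
[6] (halted — word empty)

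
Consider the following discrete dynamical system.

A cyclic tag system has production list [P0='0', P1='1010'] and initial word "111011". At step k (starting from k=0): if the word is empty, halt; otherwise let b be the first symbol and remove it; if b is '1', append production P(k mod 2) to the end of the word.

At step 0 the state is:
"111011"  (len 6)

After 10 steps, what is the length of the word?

step 0: "111011"  (len 6)
step 1: "110110"  (len 6)
step 2: "101101010"  (len 9)
step 3: "011010100"  (len 9)
step 4: "11010100"  (len 8)
step 5: "10101000"  (len 8)
step 6: "01010001010"  (len 11)
step 7: "1010001010"  (len 10)
step 8: "0100010101010"  (len 13)
step 9: "100010101010"  (len 12)
step 10: "000101010101010"  (len 15)

15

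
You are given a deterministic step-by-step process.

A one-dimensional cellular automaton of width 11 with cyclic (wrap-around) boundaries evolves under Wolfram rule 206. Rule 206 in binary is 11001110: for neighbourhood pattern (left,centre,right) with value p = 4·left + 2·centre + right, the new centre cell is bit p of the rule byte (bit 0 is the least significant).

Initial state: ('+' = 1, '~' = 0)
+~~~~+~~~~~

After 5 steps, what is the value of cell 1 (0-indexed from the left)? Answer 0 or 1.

0

step 0: +~~~~+~~~~~
step 1: +~~~++~~~~+
step 2: +~~+++~~~++
step 3: +~++++~~+++
step 4: +~++++~++++
step 5: +~++++~++++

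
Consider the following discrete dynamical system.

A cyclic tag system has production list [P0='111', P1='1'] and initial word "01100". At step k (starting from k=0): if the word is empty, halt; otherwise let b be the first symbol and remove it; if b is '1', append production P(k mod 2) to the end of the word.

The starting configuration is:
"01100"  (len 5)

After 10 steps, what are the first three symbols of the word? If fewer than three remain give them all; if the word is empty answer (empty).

gen 0: "01100"  (len 5)
gen 1: "1100"  (len 4)
gen 2: "1001"  (len 4)
gen 3: "001111"  (len 6)
gen 4: "01111"  (len 5)
gen 5: "1111"  (len 4)
gen 6: "1111"  (len 4)
gen 7: "111111"  (len 6)
gen 8: "111111"  (len 6)
gen 9: "11111111"  (len 8)
gen 10: "11111111"  (len 8)

111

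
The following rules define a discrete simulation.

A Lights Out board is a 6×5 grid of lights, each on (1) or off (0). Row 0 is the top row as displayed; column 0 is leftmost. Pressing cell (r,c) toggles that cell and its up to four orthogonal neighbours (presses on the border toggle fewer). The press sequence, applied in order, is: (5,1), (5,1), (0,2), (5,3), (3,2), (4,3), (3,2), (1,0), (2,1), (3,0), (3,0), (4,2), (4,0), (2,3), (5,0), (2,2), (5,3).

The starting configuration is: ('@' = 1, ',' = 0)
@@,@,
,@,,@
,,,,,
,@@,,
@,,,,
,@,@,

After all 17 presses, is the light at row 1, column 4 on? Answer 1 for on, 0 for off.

[0] @@,@,
,@,,@
,,,,,
,@@,,
@,,,,
,@,@,
[1] @@,@,
,@,,@
,,,,,
,@@,,
@@,,,
@,@@,
[2] @@,@,
,@,,@
,,,,,
,@@,,
@,,,,
,@,@,
[3] @,@,,
,@@,@
,,,,,
,@@,,
@,,,,
,@,@,
[4] @,@,,
,@@,@
,,,,,
,@@,,
@,,@,
,@@,@
[5] @,@,,
,@@,@
,,@,,
,,,@,
@,@@,
,@@,@
[6] @,@,,
,@@,@
,,@,,
,,,,,
@,,,@
,@@@@
[7] @,@,,
,@@,@
,,,,,
,@@@,
@,@,@
,@@@@
[8] ,,@,,
@,@,@
@,,,,
,@@@,
@,@,@
,@@@@
[9] ,,@,,
@@@,@
,@@,,
,,@@,
@,@,@
,@@@@
[10] ,,@,,
@@@,@
@@@,,
@@@@,
,,@,@
,@@@@
[11] ,,@,,
@@@,@
,@@,,
,,@@,
@,@,@
,@@@@
[12] ,,@,,
@@@,@
,@@,,
,,,@,
@@,@@
,@,@@
[13] ,,@,,
@@@,@
,@@,,
@,,@,
,,,@@
@@,@@
[14] ,,@,,
@@@@@
,@,@@
@,,,,
,,,@@
@@,@@
[15] ,,@,,
@@@@@
,@,@@
@,,,,
@,,@@
,,,@@
[16] ,,@,,
@@,@@
,,@,@
@,@,,
@,,@@
,,,@@
[17] ,,@,,
@@,@@
,,@,@
@,@,,
@,,,@
,,@,,

1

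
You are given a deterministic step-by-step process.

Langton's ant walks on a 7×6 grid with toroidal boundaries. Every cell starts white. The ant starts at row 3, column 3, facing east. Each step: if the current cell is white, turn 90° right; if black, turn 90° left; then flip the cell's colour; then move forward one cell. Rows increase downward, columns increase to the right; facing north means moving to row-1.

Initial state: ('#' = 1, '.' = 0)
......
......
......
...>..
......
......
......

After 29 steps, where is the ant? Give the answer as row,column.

2,1

gen 0: ......
......
......
...>..
......
......
......
gen 1: ......
......
......
...#..
...v..
......
......
gen 2: ......
......
......
...#..
..<#..
......
......
gen 3: ......
......
......
..^#..
..##..
......
......
gen 4: ......
......
......
..#>..
..##..
......
......
gen 5: ......
......
...^..
..#...
..##..
......
......
gen 6: ......
......
...#>.
..#...
..##..
......
......
gen 7: ......
......
...##.
..#.v.
..##..
......
......
gen 8: ......
......
...##.
..#<#.
..##..
......
......
gen 9: ......
......
...^#.
..###.
..##..
......
......
gen 10: ......
......
..<.#.
..###.
..##..
......
......
gen 11: ......
..^...
..#.#.
..###.
..##..
......
......
gen 12: ......
..#>..
..#.#.
..###.
..##..
......
......
gen 13: ......
..##..
..#v#.
..###.
..##..
......
......
gen 14: ......
..##..
..<##.
..###.
..##..
......
......
gen 15: ......
..##..
...##.
..v##.
..##..
......
......
gen 16: ......
..##..
...##.
...>#.
..##..
......
......
gen 17: ......
..##..
...^#.
....#.
..##..
......
......
gen 18: ......
..##..
..<.#.
....#.
..##..
......
......
gen 19: ......
..^#..
..#.#.
....#.
..##..
......
......
gen 20: ......
.<.#..
..#.#.
....#.
..##..
......
......
gen 21: .^....
.#.#..
..#.#.
....#.
..##..
......
......
gen 22: .#>...
.#.#..
..#.#.
....#.
..##..
......
......
gen 23: .##...
.#v#..
..#.#.
....#.
..##..
......
......
gen 24: .##...
.<##..
..#.#.
....#.
..##..
......
......
gen 25: .##...
..##..
.v#.#.
....#.
..##..
......
......
gen 26: .##...
..##..
<##.#.
....#.
..##..
......
......
gen 27: .##...
^.##..
###.#.
....#.
..##..
......
......
gen 28: .##...
#>##..
###.#.
....#.
..##..
......
......
gen 29: .##...
####..
#v#.#.
....#.
..##..
......
......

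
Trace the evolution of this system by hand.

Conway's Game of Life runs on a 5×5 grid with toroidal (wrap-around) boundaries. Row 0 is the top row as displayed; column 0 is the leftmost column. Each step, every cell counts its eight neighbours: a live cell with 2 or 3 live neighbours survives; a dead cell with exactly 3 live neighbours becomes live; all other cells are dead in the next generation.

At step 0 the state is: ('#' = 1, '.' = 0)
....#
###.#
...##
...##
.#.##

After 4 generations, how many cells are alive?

t=0: ....#
###.#
...##
...##
.#.##
t=1: .....
.##..
.#...
.....
..#..
t=2: .##..
.##..
.##..
.....
.....
t=3: .##..
#..#.
.##..
.....
.....
t=4: .##..
#..#.
.##..
.....
.....

6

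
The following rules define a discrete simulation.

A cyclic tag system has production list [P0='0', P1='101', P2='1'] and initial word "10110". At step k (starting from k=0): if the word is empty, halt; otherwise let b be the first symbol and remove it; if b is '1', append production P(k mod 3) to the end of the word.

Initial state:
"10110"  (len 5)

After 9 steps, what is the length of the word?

0

step 0: "10110"  (len 5)
step 1: "01100"  (len 5)
step 2: "1100"  (len 4)
step 3: "1001"  (len 4)
step 4: "0010"  (len 4)
step 5: "010"  (len 3)
step 6: "10"  (len 2)
step 7: "00"  (len 2)
step 8: "0"  (len 1)
step 9: (halted — word empty)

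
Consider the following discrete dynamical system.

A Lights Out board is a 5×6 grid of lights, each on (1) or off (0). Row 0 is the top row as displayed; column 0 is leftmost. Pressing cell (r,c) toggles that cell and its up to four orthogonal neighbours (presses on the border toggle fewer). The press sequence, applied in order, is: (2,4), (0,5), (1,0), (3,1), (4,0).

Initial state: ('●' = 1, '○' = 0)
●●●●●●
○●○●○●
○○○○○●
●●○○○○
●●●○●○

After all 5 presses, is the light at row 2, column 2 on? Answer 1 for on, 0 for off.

0

0) ●●●●●●
○●○●○●
○○○○○●
●●○○○○
●●●○●○
1) ●●●●●●
○●○●●●
○○○●●○
●●○○●○
●●●○●○
2) ●●●●○○
○●○●●○
○○○●●○
●●○○●○
●●●○●○
3) ○●●●○○
●○○●●○
●○○●●○
●●○○●○
●●●○●○
4) ○●●●○○
●○○●●○
●●○●●○
○○●○●○
●○●○●○
5) ○●●●○○
●○○●●○
●●○●●○
●○●○●○
○●●○●○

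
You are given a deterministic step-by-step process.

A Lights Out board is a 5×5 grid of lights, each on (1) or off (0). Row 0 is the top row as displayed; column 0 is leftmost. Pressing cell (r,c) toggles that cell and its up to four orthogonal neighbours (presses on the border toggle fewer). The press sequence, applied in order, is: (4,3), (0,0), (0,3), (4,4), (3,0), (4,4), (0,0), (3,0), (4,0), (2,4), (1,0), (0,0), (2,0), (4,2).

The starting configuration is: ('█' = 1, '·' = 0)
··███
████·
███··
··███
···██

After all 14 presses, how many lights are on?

9

step 0: ··███
████·
███··
··███
···██
step 1: ··███
████·
███··
··█·█
··█··
step 2: █████
·███·
███··
··█·█
··█··
step 3: ██···
·██··
███··
··█·█
··█··
step 4: ██···
·██··
███··
··█··
··███
step 5: ██···
·██··
·██··
███··
█·███
step 6: ██···
·██··
·██··
███·█
█·█··
step 7: ·····
███··
·██··
███·█
█·█··
step 8: ·····
███··
███··
··█·█
··█··
step 9: ·····
███··
███··
█·█·█
███··
step 10: ·····
███·█
█████
█·█··
███··
step 11: █····
··█·█
·████
█·█··
███··
step 12: ·█···
█·█·█
·████
█·█··
███··
step 13: ·█···
··█·█
█·███
··█··
███··
step 14: ·█···
··█·█
█·███
·····
█··█·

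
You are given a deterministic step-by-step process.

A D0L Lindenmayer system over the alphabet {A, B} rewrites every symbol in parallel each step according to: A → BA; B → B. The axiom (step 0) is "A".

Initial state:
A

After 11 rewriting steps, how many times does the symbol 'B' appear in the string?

11

t=0: A
t=1: BA
t=2: BBA
t=3: BBBA
t=4: BBBBA
t=5: BBBBBA
t=6: BBBBBBA
t=7: BBBBBBBA
t=8: BBBBBBBBA
t=9: BBBBBBBBBA
t=10: BBBBBBBBBBA
t=11: BBBBBBBBBBBA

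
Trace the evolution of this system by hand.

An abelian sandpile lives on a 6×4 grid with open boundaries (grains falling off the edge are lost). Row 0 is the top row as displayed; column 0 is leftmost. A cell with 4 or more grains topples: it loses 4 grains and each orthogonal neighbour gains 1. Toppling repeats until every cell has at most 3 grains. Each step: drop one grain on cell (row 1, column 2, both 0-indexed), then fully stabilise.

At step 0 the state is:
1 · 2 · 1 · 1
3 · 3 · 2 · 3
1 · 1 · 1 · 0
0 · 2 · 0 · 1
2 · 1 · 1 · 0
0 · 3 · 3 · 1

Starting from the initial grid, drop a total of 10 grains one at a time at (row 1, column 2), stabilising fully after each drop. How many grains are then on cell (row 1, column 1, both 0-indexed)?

[0] 1 · 2 · 1 · 1
3 · 3 · 2 · 3
1 · 1 · 1 · 0
0 · 2 · 0 · 1
2 · 1 · 1 · 0
0 · 3 · 3 · 1
[1] 1 · 2 · 1 · 1
3 · 3 · 3 · 3
1 · 1 · 1 · 0
0 · 2 · 0 · 1
2 · 1 · 1 · 0
0 · 3 · 3 · 1
[2] 2 · 3 · 2 · 2
0 · 1 · 2 · 0
2 · 2 · 2 · 1
0 · 2 · 0 · 1
2 · 1 · 1 · 0
0 · 3 · 3 · 1
[3] 2 · 3 · 2 · 2
0 · 1 · 3 · 0
2 · 2 · 2 · 1
0 · 2 · 0 · 1
2 · 1 · 1 · 0
0 · 3 · 3 · 1
[4] 2 · 3 · 3 · 2
0 · 2 · 0 · 1
2 · 2 · 3 · 1
0 · 2 · 0 · 1
2 · 1 · 1 · 0
0 · 3 · 3 · 1
[5] 2 · 3 · 3 · 2
0 · 2 · 1 · 1
2 · 2 · 3 · 1
0 · 2 · 0 · 1
2 · 1 · 1 · 0
0 · 3 · 3 · 1
[6] 2 · 3 · 3 · 2
0 · 2 · 2 · 1
2 · 2 · 3 · 1
0 · 2 · 0 · 1
2 · 1 · 1 · 0
0 · 3 · 3 · 1
[7] 2 · 3 · 3 · 2
0 · 2 · 3 · 1
2 · 2 · 3 · 1
0 · 2 · 0 · 1
2 · 1 · 1 · 0
0 · 3 · 3 · 1
[8] 3 · 1 · 1 · 3
1 · 1 · 3 · 2
3 · 0 · 1 · 2
0 · 3 · 1 · 1
2 · 1 · 1 · 0
0 · 3 · 3 · 1
[9] 3 · 1 · 2 · 3
1 · 2 · 0 · 3
3 · 0 · 2 · 2
0 · 3 · 1 · 1
2 · 1 · 1 · 0
0 · 3 · 3 · 1
[10] 3 · 1 · 2 · 3
1 · 2 · 1 · 3
3 · 0 · 2 · 2
0 · 3 · 1 · 1
2 · 1 · 1 · 0
0 · 3 · 3 · 1

2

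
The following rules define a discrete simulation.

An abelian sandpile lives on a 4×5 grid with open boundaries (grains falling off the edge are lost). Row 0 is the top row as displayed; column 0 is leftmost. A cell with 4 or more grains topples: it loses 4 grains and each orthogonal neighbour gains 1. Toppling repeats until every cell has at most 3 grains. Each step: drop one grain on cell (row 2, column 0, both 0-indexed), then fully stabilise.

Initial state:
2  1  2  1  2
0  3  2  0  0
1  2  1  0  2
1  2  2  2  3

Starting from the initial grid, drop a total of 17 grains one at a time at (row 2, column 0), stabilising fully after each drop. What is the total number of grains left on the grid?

0) 2  1  2  1  2
0  3  2  0  0
1  2  1  0  2
1  2  2  2  3
1) 2  1  2  1  2
0  3  2  0  0
2  2  1  0  2
1  2  2  2  3
2) 2  1  2  1  2
0  3  2  0  0
3  2  1  0  2
1  2  2  2  3
3) 2  1  2  1  2
1  3  2  0  0
0  3  1  0  2
2  2  2  2  3
4) 2  1  2  1  2
1  3  2  0  0
1  3  1  0  2
2  2  2  2  3
5) 2  1  2  1  2
1  3  2  0  0
2  3  1  0  2
2  2  2  2  3
6) 2  1  2  1  2
1  3  2  0  0
3  3  1  0  2
2  2  2  2  3
7) 2  2  2  1  2
3  0  3  0  0
1  1  2  0  2
3  3  2  2  3
8) 2  2  2  1  2
3  0  3  0  0
2  1  2  0  2
3  3  2  2  3
9) 2  2  2  1  2
3  0  3  0  0
3  1  2  0  2
3  3  2  2  3
10) 3  2  2  1  2
0  1  3  0  0
2  3  2  0  2
1  0  3  2  3
11) 3  2  2  1  2
0  1  3  0  0
3  3  2  0  2
1  0  3  2  3
12) 3  2  2  1  2
1  2  3  0  0
1  0  3  0  2
2  1  3  2  3
13) 3  2  2  1  2
1  2  3  0  0
2  0  3  0  2
2  1  3  2  3
14) 3  2  2  1  2
1  2  3  0  0
3  0  3  0  2
2  1  3  2  3
15) 3  2  2  1  2
2  2  3  0  0
0  1  3  0  2
3  1  3  2  3
16) 3  2  2  1  2
2  2  3  0  0
1  1  3  0  2
3  1  3  2  3
17) 3  2  2  1  2
2  2  3  0  0
2  1  3  0  2
3  1  3  2  3

37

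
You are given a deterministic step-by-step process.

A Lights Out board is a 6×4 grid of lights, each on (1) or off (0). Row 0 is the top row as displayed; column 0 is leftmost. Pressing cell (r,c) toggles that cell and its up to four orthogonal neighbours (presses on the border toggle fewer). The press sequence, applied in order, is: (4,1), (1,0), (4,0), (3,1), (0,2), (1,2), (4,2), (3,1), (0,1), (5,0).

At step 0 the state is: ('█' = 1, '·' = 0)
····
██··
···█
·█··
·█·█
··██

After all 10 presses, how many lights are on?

t=0: ····
██··
···█
·█··
·█·█
··██
t=1: ····
██··
···█
····
█·██
·███
t=2: █···
····
█··█
····
█·██
·███
t=3: █···
····
█··█
█···
·███
████
t=4: █···
····
██·█
·██·
··██
████
t=5: ████
··█·
██·█
·██·
··██
████
t=6: ██·█
·█·█
████
·██·
··██
████
t=7: ██·█
·█·█
████
·█··
·█··
██·█
t=8: ██·█
·█·█
█·██
█·█·
····
██·█
t=9: ··██
···█
█·██
█·█·
····
██·█
t=10: ··██
···█
█·██
█·█·
█···
···█

10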